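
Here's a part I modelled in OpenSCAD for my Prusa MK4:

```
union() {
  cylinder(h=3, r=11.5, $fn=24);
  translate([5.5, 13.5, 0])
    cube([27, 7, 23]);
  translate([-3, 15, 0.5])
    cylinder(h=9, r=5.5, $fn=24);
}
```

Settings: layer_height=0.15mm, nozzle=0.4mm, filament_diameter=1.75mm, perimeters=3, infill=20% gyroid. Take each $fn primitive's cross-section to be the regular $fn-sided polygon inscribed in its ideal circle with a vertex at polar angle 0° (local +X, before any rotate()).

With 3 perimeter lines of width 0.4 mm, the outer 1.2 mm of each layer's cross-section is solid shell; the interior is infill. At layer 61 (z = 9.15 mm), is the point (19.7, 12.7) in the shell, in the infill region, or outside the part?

outside

At z = 9.15 mm: the cylinder is not intersected at this z (z outside [0, 3]); the cube at (5.5, 13.5) is present — its section is the full 27×7 rectangle; the r=5.5 cylinder at (-3, 15) contributes a regular 24-gon of circumradius 5.5; Taking the union: the 2 present regions are separate (no shared area or edge), so areas and boundary lengths simply add and each stays a separate island — 2 connected regions. Overall, the cross-section has 2 separate islands. The nearest boundary edge runs (32.50, 13.50)→(5.50, 13.50); distance from the point to it = 0.80 mm. The point is not inside any of the regions above, so it lies outside the cross-section (0.80 mm from the nearest boundary).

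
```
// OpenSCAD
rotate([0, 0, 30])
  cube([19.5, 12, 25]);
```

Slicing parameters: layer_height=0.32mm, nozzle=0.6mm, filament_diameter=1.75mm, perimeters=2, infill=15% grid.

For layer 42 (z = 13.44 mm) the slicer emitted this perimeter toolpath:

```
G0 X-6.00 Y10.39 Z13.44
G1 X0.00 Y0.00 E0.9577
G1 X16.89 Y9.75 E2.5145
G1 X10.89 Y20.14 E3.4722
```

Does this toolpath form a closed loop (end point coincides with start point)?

Start point (G0): (-6.00, 10.39). End point (last G1): the path does not return to the start — open.

no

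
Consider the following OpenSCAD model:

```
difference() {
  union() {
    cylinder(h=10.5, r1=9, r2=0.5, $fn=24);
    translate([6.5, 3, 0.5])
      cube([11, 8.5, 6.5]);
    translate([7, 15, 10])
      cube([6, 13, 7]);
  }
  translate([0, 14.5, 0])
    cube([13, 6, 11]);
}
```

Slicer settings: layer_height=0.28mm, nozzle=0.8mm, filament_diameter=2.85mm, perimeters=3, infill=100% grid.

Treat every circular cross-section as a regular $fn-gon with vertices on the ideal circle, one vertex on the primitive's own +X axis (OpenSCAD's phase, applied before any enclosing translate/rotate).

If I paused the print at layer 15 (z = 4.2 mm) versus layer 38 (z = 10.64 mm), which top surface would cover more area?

layer 15 (z = 4.2 mm)

Layer 15 (z = 4.2): the cone: at t=0.400 of its height the radius interpolates to r₁+(r₂−r₁)t = 5.600, giving a regular 24-gon of that circumradius (area = (24/2)·5.600²·sin(360°/24) = 97.40 mm²); the cube at (6.5, 3) is present — its section is the full 11×8.5 rectangle (area 93.50 mm²); the cube at (7, 15) is not intersected at this z (z outside [10, 17]); Merging all regions: the 2 present regions are separate (no shared area or edge), so areas and boundary lengths simply add and each stays a separate island — area = 190.90 mm²; the cube at (0, 14.5) (footprint 13×6) is included at this height (area 78.00 mm²); After the difference (first − rest): starting from the result so far (190.90 mm²), the 13×6 cube at (0, 14.5) misses the remaining region (no effect) — area = 190.90 mm². So its area = 190.90 mm². Layer 38 (z = 10.64): the cone is absent (z outside [0, 10.5]); the cube at (6.5, 3) is absent (z outside [0.5, 7]); the 6×13 cube at (7, 15) contributes its full rectangle (area 78.00 mm²); Taking the union: only the 6×13 cube at (7, 15) is present, so the union is just that shape — area = 78.00 mm²; the cube at (0, 14.5) (footprint 13×6) is included at this height (area 78.00 mm²); After the difference (first − rest): starting from the result so far (78.00 mm²), the 13×6 cube at (0, 14.5) partially overlaps it — only the 33.00 mm² overlap (of its 78.00 mm²) is removed, clipping the outline — area = 45.00 mm². So its area = 45.00 mm². Layer 15 is larger (190.90 vs 45.00 mm²).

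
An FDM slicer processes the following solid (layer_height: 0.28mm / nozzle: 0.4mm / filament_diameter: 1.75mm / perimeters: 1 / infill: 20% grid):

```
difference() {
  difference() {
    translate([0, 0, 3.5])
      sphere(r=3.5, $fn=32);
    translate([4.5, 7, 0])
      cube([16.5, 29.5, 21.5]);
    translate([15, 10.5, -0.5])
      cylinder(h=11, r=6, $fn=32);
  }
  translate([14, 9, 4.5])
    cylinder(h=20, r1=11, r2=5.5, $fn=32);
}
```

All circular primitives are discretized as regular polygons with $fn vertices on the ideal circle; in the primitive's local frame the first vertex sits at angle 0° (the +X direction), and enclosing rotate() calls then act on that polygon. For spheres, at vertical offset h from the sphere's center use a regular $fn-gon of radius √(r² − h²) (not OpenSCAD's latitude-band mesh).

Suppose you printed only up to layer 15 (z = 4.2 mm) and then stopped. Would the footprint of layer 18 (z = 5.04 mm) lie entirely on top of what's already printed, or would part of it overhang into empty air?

entirely on top

Compare the two slices. At z = 4.2: the r=3.5 sphere slices to a regular 32-gon of circumradius 3.429 (√(r²−h²) with h=0.7 from center) (area = (32/2)·3.429²·sin(360°/32) = 36.71 mm²); the cube at (4.5, 7) (footprint 16.5×29.5) is included at this height (area 486.75 mm²); the r=6 cylinder at (15, 10.5) contributes a regular 32-gon of circumradius 6 (area = (32/2)·6.000²·sin(360°/32) = 112.37 mm²); After the difference (first − rest): starting from the r=3.5 sphere (36.71 mm²), the 16.5×29.5 cube at (4.5, 7) misses the remaining region (no effect); the r=6 cylinder at (15, 10.5) misses the remaining region (no effect) — area = 36.71 mm²; the cone at (14, 9) does not reach this height (z outside [4.5, 24.5]); Taking the first minus the rest: none of the subtracted shapes is present at this height, so the result so far is unchanged — area = 36.71 mm². At z = 5.04: the sphere: section is a regular 32-gon, circumradius = √(r²−h²) = √(3.5²−1.54²) = 3.143 (area = (32/2)·3.143²·sin(360°/32) = 30.83 mm²); the cube at (4.5, 7) is present — its section is the full 16.5×29.5 rectangle (area 486.75 mm²); the r=6 cylinder at (15, 10.5) gives a regular 32-gon of circumradius 6 (constant along its height) (area = (32/2)·6.000²·sin(360°/32) = 112.37 mm²); Taking the first minus the rest: starting from the r=3.5 sphere (30.83 mm²), the 16.5×29.5 cube at (4.5, 7) misses the remaining region (no effect); the r=6 cylinder at (15, 10.5) misses the remaining region (no effect) — area = 30.83 mm²; the cone at (14, 9) (r1=11→r2=5.5) has section circumradius 10.851 here — a regular 32-gon (area = (32/2)·10.851²·sin(360°/32) = 367.57 mm²); Subtracting the remaining from the first: starting from the result so far (30.83 mm²), the cone at (14, 9) misses the remaining region (no effect) — area = 30.83 mm². Checking containment: the cross-section at z = 5.04 is a subset of the cross-section at z = 4.2.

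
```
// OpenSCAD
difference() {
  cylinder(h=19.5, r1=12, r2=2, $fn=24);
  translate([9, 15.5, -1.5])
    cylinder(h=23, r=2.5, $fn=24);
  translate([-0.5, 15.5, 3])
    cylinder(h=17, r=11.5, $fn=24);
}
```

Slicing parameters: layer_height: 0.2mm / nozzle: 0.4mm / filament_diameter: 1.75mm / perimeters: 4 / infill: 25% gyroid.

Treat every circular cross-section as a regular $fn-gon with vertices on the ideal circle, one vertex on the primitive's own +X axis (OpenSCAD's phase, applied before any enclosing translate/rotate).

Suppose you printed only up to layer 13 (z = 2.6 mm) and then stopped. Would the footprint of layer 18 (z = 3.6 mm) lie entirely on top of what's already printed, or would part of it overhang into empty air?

Compare the two slices. At z = 2.6: the cone (r1=12→r2=2) has section circumradius 10.667 here — a regular 24-gon (area = (24/2)·10.667²·sin(360°/24) = 353.37 mm²); the r=2.5 cylinder at (9, 15.5) contributes a regular 24-gon of circumradius 2.5 (area = (24/2)·2.500²·sin(360°/24) = 19.41 mm²); the cylinder at (-0.5, 15.5) is not intersected at this z (z outside [3, 20]); Subtracting the remaining from the first: starting from the cone (353.37 mm²), the r=2.5 cylinder at (9, 15.5) misses the remaining region (no effect) — area = 353.37 mm². At z = 3.6: the cone (r1=12→r2=2) has section circumradius 10.154 here — a regular 24-gon (area = (24/2)·10.154²·sin(360°/24) = 320.21 mm²); the r=2.5 cylinder at (9, 15.5) contributes a regular 24-gon of circumradius 2.5 (area = (24/2)·2.500²·sin(360°/24) = 19.41 mm²); the cylinder at (-0.5, 15.5): section is a regular 24-gon, circumradius r=11.5 (area = (24/2)·11.500²·sin(360°/24) = 410.75 mm²); Subtracting the remaining from the first: starting from the cone (320.21 mm²), the r=2.5 cylinder at (9, 15.5) misses the remaining region (no effect); the r=11.5 cylinder at (-0.5, 15.5) partially overlaps it — only the 61.68 mm² overlap (of its 410.75 mm²) is removed, clipping the outline — area = 258.53 mm². Checking containment: the cross-section at z = 3.6 is a subset of the cross-section at z = 2.6.

entirely on top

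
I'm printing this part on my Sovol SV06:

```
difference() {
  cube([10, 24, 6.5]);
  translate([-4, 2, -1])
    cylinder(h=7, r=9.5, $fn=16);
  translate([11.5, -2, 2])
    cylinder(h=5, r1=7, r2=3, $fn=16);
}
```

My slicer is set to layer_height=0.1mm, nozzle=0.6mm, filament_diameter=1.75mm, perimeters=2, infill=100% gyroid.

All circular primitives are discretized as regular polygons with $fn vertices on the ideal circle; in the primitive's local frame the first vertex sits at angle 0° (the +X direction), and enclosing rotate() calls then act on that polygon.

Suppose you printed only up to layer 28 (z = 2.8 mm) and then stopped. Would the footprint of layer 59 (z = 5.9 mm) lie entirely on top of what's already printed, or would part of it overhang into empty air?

part overhangs

Compare the two slices. At z = 2.8: the cube (footprint 10×24) is included at this height (area 240.00 mm²); the r=9.5 cylinder at (-4, 2) gives a regular 16-gon of circumradius 9.5 (constant along its height) (area = (16/2)·9.500²·sin(360°/16) = 276.30 mm²); the cone at (11.5, -2): at t=0.160 of its height the radius interpolates to r₁+(r₂−r₁)t = 6.360, giving a regular 16-gon of that circumradius (area = (16/2)·6.360²·sin(360°/16) = 123.84 mm²); Subtracting the remaining from the first: starting from the 10×24 cube (240.00 mm²), the r=9.5 cylinder at (-4, 2) partially overlaps it — only the 43.30 mm² overlap (of its 276.30 mm²) is removed, clipping the outline; the cone at (11.5, -2) partially overlaps it — only the 12.32 mm² overlap (of its 123.84 mm²) is removed, clipping the outline — area = 184.38 mm². At z = 5.9: the cube (footprint 10×24) is included at this height (area 240.00 mm²); the cylinder at (-4, 2): section is a regular 16-gon, circumradius r=9.5 (area = (16/2)·9.500²·sin(360°/16) = 276.30 mm²); the cone at (11.5, -2) (r1=7→r2=3) has section circumradius 3.880 here — a regular 16-gon (area = (16/2)·3.880²·sin(360°/16) = 46.09 mm²); Taking the first minus the rest: starting from the 10×24 cube (240.00 mm²), the r=9.5 cylinder at (-4, 2) partially overlaps it — only the 43.30 mm² overlap (of its 276.30 mm²) is removed, clipping the outline; the cone at (11.5, -2) partially overlaps it — only the 1.63 mm² overlap (of its 46.09 mm²) is removed, clipping the outline — area = 195.07 mm². Checking containment: at z = 5.9 the cross-section extends beyond the z = 2.8 cross-section by about 10.69 mm².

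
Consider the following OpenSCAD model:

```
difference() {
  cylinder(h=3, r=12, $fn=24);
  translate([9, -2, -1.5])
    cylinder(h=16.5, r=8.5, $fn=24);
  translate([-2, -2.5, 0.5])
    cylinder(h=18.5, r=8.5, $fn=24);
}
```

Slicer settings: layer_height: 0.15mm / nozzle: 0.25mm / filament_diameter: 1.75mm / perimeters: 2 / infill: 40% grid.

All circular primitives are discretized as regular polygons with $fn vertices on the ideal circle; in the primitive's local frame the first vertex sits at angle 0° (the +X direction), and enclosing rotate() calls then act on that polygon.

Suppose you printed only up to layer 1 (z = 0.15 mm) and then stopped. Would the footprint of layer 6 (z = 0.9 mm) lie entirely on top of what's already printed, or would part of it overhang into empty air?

entirely on top

Compare the two slices. At z = 0.15: the r=12 cylinder contributes a regular 24-gon of circumradius 12 (area = (24/2)·12.000²·sin(360°/24) = 447.24 mm²); the r=8.5 cylinder at (9, -2) contributes a regular 24-gon of circumradius 8.5 (area = (24/2)·8.500²·sin(360°/24) = 224.40 mm²); the cylinder at (-2, -2.5) is not intersected at this z (z outside [0.5, 19]); After the difference (first − rest): starting from the r=12 cylinder (447.24 mm²), the r=8.5 cylinder at (9, -2) partially overlaps it — only the 139.60 mm² overlap (of its 224.40 mm²) is removed, clipping the outline — area = 307.63 mm². At z = 0.9: the r=12 cylinder gives a regular 24-gon of circumradius 12 (constant along its height) (area = (24/2)·12.000²·sin(360°/24) = 447.24 mm²); the r=8.5 cylinder at (9, -2) contributes a regular 24-gon of circumradius 8.5 (area = (24/2)·8.500²·sin(360°/24) = 224.40 mm²); the r=8.5 cylinder at (-2, -2.5) contributes a regular 24-gon of circumradius 8.5 (area = (24/2)·8.500²·sin(360°/24) = 224.40 mm²); Subtracting the remaining from the first: starting from the r=12 cylinder (447.24 mm²), the r=8.5 cylinder at (9, -2) partially overlaps it — only the 139.60 mm² overlap (of its 224.40 mm²) is removed, clipping the outline; the r=8.5 cylinder at (-2, -2.5) partially overlaps it — only the 171.94 mm² overlap (of its 224.40 mm²) is removed, clipping the outline — area = 135.69 mm². Checking containment: the cross-section at z = 0.9 is a subset of the cross-section at z = 0.15.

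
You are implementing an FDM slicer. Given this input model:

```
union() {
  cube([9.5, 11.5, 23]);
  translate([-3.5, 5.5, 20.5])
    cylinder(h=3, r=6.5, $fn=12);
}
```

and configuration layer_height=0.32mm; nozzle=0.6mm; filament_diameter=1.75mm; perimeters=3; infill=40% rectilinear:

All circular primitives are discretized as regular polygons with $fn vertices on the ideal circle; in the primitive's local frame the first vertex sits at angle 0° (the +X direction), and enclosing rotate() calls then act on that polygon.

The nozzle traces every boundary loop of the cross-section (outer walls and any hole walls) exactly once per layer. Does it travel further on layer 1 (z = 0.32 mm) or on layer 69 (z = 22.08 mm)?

layer 69 (z = 22.08 mm)

Layer 1 (z = 0.32): the cube is present — its section is the full 9.5×11.5 rectangle (perimeter 42.00 mm); the cylinder at (-3.5, 5.5) does not reach this height (z outside [20.5, 23.5]); Combining (union): only the 9.5×11.5 cube is present, so the union is just that shape — boundary = 42.00 mm. So its perimeter = 42.00 mm. Layer 69 (z = 22.08): the 9.5×11.5 cube contributes its full rectangle (perimeter 42.00 mm); the r=6.5 cylinder at (-3.5, 5.5) gives a regular 12-gon of circumradius 6.5 (constant along its height) (perimeter = 2·12·6.500·sin(180°/12) = 40.38 mm); Taking the union: the regions partially overlap (shared area 21.20 mm²), so the edge portions inside another operand are dropped and the merged outline is re-measured after clipping — boundary = 58.87 mm. So its perimeter = 58.87 mm. Layer 69 is larger (58.87 vs 42.00 mm).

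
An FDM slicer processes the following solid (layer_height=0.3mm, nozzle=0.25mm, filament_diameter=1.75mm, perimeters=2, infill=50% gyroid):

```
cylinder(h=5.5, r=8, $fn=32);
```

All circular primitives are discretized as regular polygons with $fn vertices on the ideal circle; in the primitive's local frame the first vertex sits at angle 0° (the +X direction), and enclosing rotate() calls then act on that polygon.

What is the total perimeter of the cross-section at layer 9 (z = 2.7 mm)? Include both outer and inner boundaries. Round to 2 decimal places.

50.18 mm

At z = 2.7 mm: the r=8 cylinder contributes a regular 32-gon of circumradius 8 (perimeter = 2·32·8.000·sin(180°/32) = 50.18 mm). Overall, the cross-section is a single solid region. Total boundary length (outer) = 50.18 mm.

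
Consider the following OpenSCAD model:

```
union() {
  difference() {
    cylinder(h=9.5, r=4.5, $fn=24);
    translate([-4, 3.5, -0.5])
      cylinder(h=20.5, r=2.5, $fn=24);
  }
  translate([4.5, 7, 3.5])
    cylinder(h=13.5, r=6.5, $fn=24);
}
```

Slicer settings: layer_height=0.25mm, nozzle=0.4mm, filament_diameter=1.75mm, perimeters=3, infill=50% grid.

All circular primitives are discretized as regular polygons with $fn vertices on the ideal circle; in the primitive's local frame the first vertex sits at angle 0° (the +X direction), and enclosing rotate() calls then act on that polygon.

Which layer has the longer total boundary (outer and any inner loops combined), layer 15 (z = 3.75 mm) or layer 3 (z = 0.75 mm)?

layer 15 (z = 3.75 mm)

Layer 15 (z = 3.75): the cylinder: section is a regular 24-gon, circumradius r=4.5 (perimeter = 2·24·4.500·sin(180°/24) = 28.19 mm); the r=2.5 cylinder at (-4, 3.5) gives a regular 24-gon of circumradius 2.5 (constant along its height) (perimeter = 2·24·2.500·sin(180°/24) = 15.66 mm); Taking the first minus the rest: starting from the r=4.5 cylinder, the r=2.5 cylinder at (-4, 3.5) partially overlaps it — only the 4.77 mm² overlap (of its 19.41 mm²) is removed, clipping the outline — boundary = 28.80 mm; the r=6.5 cylinder at (4.5, 7) contributes a regular 24-gon of circumradius 6.5 (perimeter = 2·24·6.500·sin(180°/24) = 40.72 mm); Combining (union): the regions partially overlap (shared area 12.42 mm²), so the edge portions inside another operand are dropped and the merged outline is re-measured after clipping — boundary = 54.33 mm. So its perimeter = 54.33 mm. Layer 3 (z = 0.75): the r=4.5 cylinder gives a regular 24-gon of circumradius 4.5 (constant along its height) (perimeter = 2·24·4.500·sin(180°/24) = 28.19 mm); the r=2.5 cylinder at (-4, 3.5) contributes a regular 24-gon of circumradius 2.5 (perimeter = 2·24·2.500·sin(180°/24) = 15.66 mm); Taking the first minus the rest: starting from the r=4.5 cylinder, the r=2.5 cylinder at (-4, 3.5) partially overlaps it — only the 4.77 mm² overlap (of its 19.41 mm²) is removed, clipping the outline — boundary = 28.80 mm; the cylinder at (4.5, 7) is absent (z outside [3.5, 17]); Taking the union: only the result so far is present, so the union is just that shape — boundary = 28.80 mm. So its perimeter = 28.80 mm. Layer 15 is larger (54.33 vs 28.80 mm).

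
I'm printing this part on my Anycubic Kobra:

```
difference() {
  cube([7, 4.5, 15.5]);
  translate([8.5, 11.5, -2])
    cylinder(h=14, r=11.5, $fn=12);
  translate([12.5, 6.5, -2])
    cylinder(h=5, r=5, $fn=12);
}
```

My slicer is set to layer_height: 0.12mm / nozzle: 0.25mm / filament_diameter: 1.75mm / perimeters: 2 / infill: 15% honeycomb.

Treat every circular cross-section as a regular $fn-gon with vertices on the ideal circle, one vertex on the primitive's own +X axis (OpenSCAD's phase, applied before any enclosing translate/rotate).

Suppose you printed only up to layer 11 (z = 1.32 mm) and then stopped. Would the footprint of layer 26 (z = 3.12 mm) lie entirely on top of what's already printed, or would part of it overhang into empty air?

Compare the two slices. At z = 1.32: the cube (footprint 7×4.5) is included at this height (area 31.50 mm²); the cylinder at (8.5, 11.5): section is a regular 12-gon, circumradius r=11.5 (area = (12/2)·11.500²·sin(360°/12) = 396.75 mm²); the r=5 cylinder at (12.5, 6.5) contributes a regular 12-gon of circumradius 5 (area = (12/2)·5.000²·sin(360°/12) = 75.00 mm²); Subtracting the remaining from the first: starting from the 7×4.5 cube (31.50 mm²), the r=11.5 cylinder at (8.5, 11.5) partially overlaps it — only the 19.35 mm² overlap (of its 396.75 mm²) is removed, clipping the outline; the r=5 cylinder at (12.5, 6.5) misses the remaining region (no effect) — area = 12.15 mm². At z = 3.12: the cube (footprint 7×4.5) is included at this height (area 31.50 mm²); the cylinder at (8.5, 11.5): section is a regular 12-gon, circumradius r=11.5 (area = (12/2)·11.500²·sin(360°/12) = 396.75 mm²); the cylinder at (12.5, 6.5) is absent (z outside [-2, 3]); After the difference (first − rest): starting from the 7×4.5 cube (31.50 mm²), the r=11.5 cylinder at (8.5, 11.5) partially overlaps it — only the 19.35 mm² overlap (of its 396.75 mm²) is removed, clipping the outline — area = 12.15 mm². Checking containment: the cross-section at z = 3.12 is a subset of the cross-section at z = 1.32.

entirely on top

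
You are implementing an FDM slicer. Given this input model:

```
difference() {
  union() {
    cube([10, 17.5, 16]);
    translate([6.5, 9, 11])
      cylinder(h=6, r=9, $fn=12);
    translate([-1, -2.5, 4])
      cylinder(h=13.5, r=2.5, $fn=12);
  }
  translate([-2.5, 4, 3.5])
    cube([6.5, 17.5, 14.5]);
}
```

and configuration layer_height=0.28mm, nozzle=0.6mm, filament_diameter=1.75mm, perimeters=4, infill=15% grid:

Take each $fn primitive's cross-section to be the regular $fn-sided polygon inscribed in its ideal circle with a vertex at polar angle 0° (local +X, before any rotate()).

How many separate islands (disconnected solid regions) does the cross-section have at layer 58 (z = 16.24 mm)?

2

At z = 16.24 mm: the cube is absent (z outside [0, 16]); the r=9 cylinder at (6.5, 9) gives a regular 12-gon of circumradius 9 (constant along its height); the cylinder at (-1, -2.5): section is a regular 12-gon, circumradius r=2.5; Combining (union): the 2 present regions are separate (no shared area or edge), so areas and boundary lengths simply add and each stays a separate island — 2 connected regions; the cube at (-2.5, 4) (footprint 6.5×17.5) is included at this height; Taking the first minus the rest: starting from that combined region, the 6.5×17.5 cube at (-2.5, 4) partially overlaps it — only the 68.15 mm² overlap (of its 113.75 mm²) is removed, clipping the outline — 2 connected regions. Overall, the cross-section has 2 separate islands. Island count = 2.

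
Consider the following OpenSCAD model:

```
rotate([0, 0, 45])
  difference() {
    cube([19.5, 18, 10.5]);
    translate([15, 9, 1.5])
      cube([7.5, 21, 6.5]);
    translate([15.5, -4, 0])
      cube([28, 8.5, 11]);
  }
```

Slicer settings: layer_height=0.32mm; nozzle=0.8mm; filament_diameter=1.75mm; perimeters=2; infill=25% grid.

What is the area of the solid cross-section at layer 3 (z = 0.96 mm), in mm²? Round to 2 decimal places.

333.00 mm²

At z = 0.96 mm: the cube (footprint 19.5×18) is included at this height (area 351.00 mm²); the cube at (15, 9) is not intersected at this z (z outside [1.5, 8]); the 28×8.5 cube at (15.5, -4) contributes its full rectangle (area 238.00 mm²); After the difference (first − rest): starting from the 19.5×18 cube (351.00 mm²), the 28×8.5 cube at (15.5, -4) partially overlaps it — only the 18.00 mm² overlap (of its 238.00 mm²) is removed, clipping the outline — area = 333.00 mm²; (whole slice rotated 45° about Z — lengths, areas and connectivity unchanged). Overall, the cross-section is a single solid region. Net area = 333.00 mm².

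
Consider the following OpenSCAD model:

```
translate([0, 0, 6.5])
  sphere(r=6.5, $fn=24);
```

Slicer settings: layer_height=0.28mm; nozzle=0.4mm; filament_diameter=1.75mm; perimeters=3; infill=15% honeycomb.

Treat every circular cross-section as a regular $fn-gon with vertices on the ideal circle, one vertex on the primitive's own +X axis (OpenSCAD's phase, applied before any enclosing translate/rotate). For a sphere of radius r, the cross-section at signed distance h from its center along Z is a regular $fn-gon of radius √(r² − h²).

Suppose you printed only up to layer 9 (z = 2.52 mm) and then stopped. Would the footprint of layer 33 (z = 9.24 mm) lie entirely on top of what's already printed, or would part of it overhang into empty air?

Compare the two slices. At z = 2.52: the r=6.5 sphere slices to a regular 24-gon of circumradius 5.139 (√(r²−h²) with h=3.98 from center) (area = (24/2)·5.139²·sin(360°/24) = 82.02 mm²). At z = 9.24: the r=6.5 sphere slices to a regular 24-gon of circumradius 5.894 (√(r²−h²) with h=2.74 from center) (area = (24/2)·5.894²·sin(360°/24) = 107.90 mm²). Checking containment: at z = 9.24 the cross-section extends beyond the z = 2.52 cross-section by about 25.88 mm².

part overhangs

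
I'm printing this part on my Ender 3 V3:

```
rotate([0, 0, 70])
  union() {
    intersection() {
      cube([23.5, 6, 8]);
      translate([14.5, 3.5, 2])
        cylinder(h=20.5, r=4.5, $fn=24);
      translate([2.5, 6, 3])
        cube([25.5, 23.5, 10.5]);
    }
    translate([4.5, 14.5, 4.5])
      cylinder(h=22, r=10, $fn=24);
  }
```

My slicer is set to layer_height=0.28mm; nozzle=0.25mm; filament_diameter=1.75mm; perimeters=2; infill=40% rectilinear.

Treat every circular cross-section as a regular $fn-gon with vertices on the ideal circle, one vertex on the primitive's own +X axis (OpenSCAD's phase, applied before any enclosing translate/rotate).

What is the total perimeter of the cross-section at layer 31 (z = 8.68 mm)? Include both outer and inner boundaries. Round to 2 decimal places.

62.65 mm

At z = 8.68 mm: the cube is not intersected at this z (z outside [0, 8]); the cylinder at (14.5, 3.5): section is a regular 24-gon, circumradius r=4.5 (perimeter = 2·24·4.500·sin(180°/24) = 28.19 mm); the cube at (2.5, 6) (footprint 25.5×23.5) is included at this height (perimeter 98.00 mm); After intersecting: at least one operand is absent at this height, so nothing remains; the r=10 cylinder at (4.5, 14.5) contributes a regular 24-gon of circumradius 10 (perimeter = 2·24·10.000·sin(180°/24) = 62.65 mm); Combining (union): only the r=10 cylinder at (4.5, 14.5) is present, so the union is just that shape — boundary = 62.65 mm; (whole slice rotated 70° about Z — lengths, areas and connectivity unchanged). Overall, the cross-section is a single solid region. Total boundary length (outer) = 62.65 mm.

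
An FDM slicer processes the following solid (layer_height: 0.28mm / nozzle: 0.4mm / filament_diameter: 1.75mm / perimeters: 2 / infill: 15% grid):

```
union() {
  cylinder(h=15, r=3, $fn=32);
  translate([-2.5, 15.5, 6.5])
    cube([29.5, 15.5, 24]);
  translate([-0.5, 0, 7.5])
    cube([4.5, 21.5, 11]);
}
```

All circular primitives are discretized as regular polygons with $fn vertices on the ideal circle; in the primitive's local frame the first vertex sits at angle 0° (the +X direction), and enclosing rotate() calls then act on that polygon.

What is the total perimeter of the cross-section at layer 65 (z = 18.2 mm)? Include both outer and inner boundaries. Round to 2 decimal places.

121.00 mm

At z = 18.2 mm: the cylinder is not intersected at this z (z outside [0, 15]); the cube at (-2.5, 15.5) is present — its section is the full 29.5×15.5 rectangle (perimeter 90.00 mm); the 4.5×21.5 cube at (-0.5, 0) contributes its full rectangle (perimeter 52.00 mm); Merging all regions: the regions partially overlap (shared area 27.00 mm²), so the edge portions inside another operand are dropped and the merged outline is re-measured after clipping — boundary = 121.00 mm. Overall, the cross-section is a single solid region. Total boundary length (outer) = 121.00 mm.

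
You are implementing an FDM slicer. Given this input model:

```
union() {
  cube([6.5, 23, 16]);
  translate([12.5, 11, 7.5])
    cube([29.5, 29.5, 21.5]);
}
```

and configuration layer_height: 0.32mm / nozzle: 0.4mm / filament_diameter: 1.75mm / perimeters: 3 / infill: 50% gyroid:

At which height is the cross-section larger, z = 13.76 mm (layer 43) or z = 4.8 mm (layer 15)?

layer 43 (z = 13.76 mm)

Layer 43 (z = 13.76): the 6.5×23 cube contributes its full rectangle (area 149.50 mm²); the cube at (12.5, 11) (footprint 29.5×29.5) is included at this height (area 870.25 mm²); Taking the union: the 2 present regions are separate (no shared area or edge), so areas and boundary lengths simply add and each stays a separate island — area = 1019.75 mm². So its area = 1019.75 mm². Layer 15 (z = 4.8): the cube (footprint 6.5×23) is included at this height (area 149.50 mm²); the cube at (12.5, 11) is not intersected at this z (z outside [7.5, 29]); Taking the union: only the 6.5×23 cube is present, so the union is just that shape — area = 149.50 mm². So its area = 149.50 mm². Layer 43 is larger (1019.75 vs 149.50 mm²).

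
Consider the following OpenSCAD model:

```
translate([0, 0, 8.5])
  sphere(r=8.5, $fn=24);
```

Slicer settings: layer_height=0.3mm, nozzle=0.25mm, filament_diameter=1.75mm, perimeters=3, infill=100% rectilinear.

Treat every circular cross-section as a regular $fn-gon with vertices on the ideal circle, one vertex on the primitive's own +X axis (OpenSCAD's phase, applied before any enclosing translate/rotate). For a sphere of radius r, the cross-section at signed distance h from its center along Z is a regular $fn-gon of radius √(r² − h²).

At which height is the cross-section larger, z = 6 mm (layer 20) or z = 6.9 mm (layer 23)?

layer 23 (z = 6.9 mm)

Layer 20 (z = 6): the sphere: section is a regular 24-gon, circumradius = √(r²−h²) = √(8.5²−2.5²) = 8.124 (area = (24/2)·8.124²·sin(360°/24) = 204.98 mm²). So its area = 204.98 mm². Layer 23 (z = 6.9): the r=8.5 sphere contributes a regular 24-gon of circumradius √(8.5²−1.6²) = 8.348 (area = (24/2)·8.348²·sin(360°/24) = 216.45 mm²). So its area = 216.45 mm². Layer 23 is larger (216.45 vs 204.98 mm²).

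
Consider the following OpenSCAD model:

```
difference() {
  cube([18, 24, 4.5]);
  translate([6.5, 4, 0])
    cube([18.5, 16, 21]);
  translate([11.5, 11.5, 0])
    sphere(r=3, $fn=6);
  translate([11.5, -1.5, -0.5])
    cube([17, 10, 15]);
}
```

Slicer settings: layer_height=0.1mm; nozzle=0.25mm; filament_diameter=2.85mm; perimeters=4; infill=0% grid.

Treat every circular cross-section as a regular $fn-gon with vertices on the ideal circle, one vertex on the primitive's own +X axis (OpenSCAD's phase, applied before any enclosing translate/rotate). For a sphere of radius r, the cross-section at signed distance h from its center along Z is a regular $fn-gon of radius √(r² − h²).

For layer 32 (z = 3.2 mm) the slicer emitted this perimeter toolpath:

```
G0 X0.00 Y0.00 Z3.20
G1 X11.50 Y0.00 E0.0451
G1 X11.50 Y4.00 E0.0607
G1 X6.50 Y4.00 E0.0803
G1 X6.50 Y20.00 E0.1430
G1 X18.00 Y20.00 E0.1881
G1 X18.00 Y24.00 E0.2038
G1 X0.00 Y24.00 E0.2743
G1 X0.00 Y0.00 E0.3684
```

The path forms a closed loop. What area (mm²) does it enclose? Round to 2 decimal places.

222.00 mm²

Apply the shoelace formula to the sequence of (X, Y) vertices; enclosed area = 222.00 mm².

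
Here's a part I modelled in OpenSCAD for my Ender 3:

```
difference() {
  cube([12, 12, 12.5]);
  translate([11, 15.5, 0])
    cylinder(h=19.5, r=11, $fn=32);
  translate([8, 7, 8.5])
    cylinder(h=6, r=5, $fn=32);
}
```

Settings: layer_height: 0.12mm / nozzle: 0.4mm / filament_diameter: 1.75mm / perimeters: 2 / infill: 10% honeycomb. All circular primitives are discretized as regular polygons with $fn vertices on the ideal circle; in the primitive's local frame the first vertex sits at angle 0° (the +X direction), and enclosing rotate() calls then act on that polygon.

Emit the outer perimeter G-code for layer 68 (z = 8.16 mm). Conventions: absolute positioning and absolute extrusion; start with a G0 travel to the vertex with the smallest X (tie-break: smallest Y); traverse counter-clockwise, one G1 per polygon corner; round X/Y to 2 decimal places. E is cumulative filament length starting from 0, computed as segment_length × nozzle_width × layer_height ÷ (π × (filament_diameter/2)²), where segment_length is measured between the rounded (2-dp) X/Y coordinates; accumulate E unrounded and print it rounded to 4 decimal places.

At z = 8.16 mm: the cube is present — its section is the full 12×12 rectangle; the r=11 cylinder at (11, 15.5) contributes a regular 32-gon of circumradius 11; the cylinder at (8, 7) does not reach this height (z outside [8.5, 14.5]); After the difference (first − rest): starting from the 12×12 cube, the r=11 cylinder at (11, 15.5) partially overlaps it — only the 64.17 mm² overlap (of its 377.69 mm²) is removed, clipping the outline — 1 connected region. The outline is a single polygon with 12 vertices. Extrusion per mm of travel: 0.4 × 0.12 / (π × 0.875²) = 0.019956. Accumulating E over each segment gives final E = 0.8762.

G0 X0.00 Y0.00 Z8.16
G1 X12.00 Y0.00 E0.2395
G1 X12.00 Y4.60 E0.3313
G1 X11.00 Y4.50 E0.3513
G1 X8.85 Y4.71 E0.3944
G1 X6.79 Y5.34 E0.4374
G1 X4.89 Y6.35 E0.4804
G1 X3.22 Y7.72 E0.5235
G1 X1.85 Y9.39 E0.5666
G1 X0.84 Y11.29 E0.6095
G1 X0.62 Y12.00 E0.6244
G1 X0.00 Y12.00 E0.6367
G1 X0.00 Y0.00 E0.8762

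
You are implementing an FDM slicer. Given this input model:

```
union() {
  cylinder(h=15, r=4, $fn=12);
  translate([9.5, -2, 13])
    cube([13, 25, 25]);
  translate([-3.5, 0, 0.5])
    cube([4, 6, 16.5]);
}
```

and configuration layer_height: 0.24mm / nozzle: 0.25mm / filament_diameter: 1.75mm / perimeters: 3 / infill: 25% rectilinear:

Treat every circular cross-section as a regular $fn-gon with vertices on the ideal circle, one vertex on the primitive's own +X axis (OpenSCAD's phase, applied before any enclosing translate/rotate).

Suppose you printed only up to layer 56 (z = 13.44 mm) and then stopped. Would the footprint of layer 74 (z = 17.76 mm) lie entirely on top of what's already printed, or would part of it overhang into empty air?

Compare the two slices. At z = 13.44: the r=4 cylinder contributes a regular 12-gon of circumradius 4 (area = (12/2)·4.000²·sin(360°/12) = 48.00 mm²); the cube at (9.5, -2) is present — its section is the full 13×25 rectangle (area 325.00 mm²); the cube at (-3.5, 0) is present — its section is the full 4×6 rectangle (area 24.00 mm²); Taking the union: the regions partially overlap — summed areas 397.00 mm² minus the doubly-counted overlap 13.50 mm² gives 383.50 mm² — area = 383.50 mm². At z = 17.76: the cylinder is not intersected at this z (z outside [0, 15]); the cube at (9.5, -2) is present — its section is the full 13×25 rectangle (area 325.00 mm²); the cube at (-3.5, 0) does not reach this height (z outside [0.5, 17]); Taking the union: only the 13×25 cube at (9.5, -2) is present, so the union is just that shape — area = 325.00 mm². Checking containment: the cross-section at z = 17.76 is a subset of the cross-section at z = 13.44.

entirely on top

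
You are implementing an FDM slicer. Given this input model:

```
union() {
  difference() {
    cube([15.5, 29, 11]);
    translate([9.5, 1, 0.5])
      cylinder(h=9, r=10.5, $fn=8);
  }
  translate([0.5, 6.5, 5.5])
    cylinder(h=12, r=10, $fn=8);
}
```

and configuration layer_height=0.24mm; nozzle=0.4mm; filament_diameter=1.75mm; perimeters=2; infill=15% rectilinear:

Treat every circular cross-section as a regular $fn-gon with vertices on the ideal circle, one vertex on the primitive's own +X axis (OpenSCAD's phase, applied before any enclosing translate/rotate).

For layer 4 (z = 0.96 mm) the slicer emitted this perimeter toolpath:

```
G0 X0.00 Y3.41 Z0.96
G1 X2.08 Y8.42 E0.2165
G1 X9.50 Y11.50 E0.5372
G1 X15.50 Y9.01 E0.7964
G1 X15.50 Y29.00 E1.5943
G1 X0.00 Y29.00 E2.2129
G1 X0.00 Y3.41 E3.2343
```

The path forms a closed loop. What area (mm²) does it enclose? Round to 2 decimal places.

301.76 mm²

Apply the shoelace formula to the sequence of (X, Y) vertices; enclosed area = 301.76 mm².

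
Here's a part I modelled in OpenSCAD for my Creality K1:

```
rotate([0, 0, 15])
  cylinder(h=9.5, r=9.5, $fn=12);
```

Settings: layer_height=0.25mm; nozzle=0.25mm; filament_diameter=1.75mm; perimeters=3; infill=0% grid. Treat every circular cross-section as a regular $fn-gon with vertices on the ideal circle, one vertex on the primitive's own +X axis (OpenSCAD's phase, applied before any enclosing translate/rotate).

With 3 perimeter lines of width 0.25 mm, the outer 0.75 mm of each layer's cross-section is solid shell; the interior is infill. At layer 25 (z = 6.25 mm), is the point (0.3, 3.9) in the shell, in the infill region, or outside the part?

infill

At z = 6.25 mm: the r=9.5 cylinder gives a regular 12-gon of circumradius 9.5 (constant along its height); (whole slice rotated 15° about Z — lengths, areas and connectivity unchanged). Overall, the cross-section is a single solid region. Undo the 15° rotation: the query point maps to (1.299, 3.689) in the un-rotated model frame. The nearest boundary edge runs (4.75, 8.23)→(0.00, 9.50); distance from the point to it = 5.28 mm. The point is inside the cross-section and 5.28 mm from the nearest boundary — more than the 0.75 mm shell width (3 × 0.25), so it's in the infill interior.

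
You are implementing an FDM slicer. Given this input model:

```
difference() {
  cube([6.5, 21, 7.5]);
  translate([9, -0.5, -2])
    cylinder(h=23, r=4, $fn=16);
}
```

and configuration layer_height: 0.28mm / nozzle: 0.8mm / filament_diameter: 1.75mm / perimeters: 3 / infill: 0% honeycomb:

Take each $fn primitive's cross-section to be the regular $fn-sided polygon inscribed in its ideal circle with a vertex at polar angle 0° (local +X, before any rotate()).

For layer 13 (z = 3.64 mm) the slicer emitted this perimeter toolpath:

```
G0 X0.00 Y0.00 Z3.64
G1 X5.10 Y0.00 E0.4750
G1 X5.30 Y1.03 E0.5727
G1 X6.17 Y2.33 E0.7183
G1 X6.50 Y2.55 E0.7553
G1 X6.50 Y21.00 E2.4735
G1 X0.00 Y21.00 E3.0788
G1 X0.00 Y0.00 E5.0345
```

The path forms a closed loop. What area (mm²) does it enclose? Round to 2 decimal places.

134.13 mm²

Apply the shoelace formula to the sequence of (X, Y) vertices; enclosed area = 134.13 mm².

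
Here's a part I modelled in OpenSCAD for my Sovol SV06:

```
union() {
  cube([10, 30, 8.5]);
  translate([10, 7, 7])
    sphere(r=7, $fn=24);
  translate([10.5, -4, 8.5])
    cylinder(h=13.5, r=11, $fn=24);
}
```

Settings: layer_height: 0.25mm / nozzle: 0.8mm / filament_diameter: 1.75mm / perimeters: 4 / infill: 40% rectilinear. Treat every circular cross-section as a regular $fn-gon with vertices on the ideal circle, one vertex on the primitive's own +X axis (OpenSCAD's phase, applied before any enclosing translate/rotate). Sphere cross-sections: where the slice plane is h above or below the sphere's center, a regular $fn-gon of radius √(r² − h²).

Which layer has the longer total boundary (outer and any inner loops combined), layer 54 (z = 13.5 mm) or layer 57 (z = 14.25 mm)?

layer 54 (z = 13.5 mm)

Layer 54 (z = 13.5): the cube is absent (z outside [0, 8.5]); the sphere at (10, 7): section is a regular 24-gon, circumradius = √(r²−h²) = √(7²−6.5²) = 2.598 (perimeter = 2·24·2.598·sin(180°/24) = 16.28 mm); the cylinder at (10.5, -4): section is a regular 24-gon, circumradius r=11 (perimeter = 2·24·11.000·sin(180°/24) = 68.92 mm); Taking the union: the regions partially overlap (shared area 9.57 mm²), so the edge portions inside another operand are dropped and the merged outline is re-measured after clipping — boundary = 72.63 mm. So its perimeter = 72.63 mm. Layer 57 (z = 14.25): the cube does not reach this height (z outside [0, 8.5]); the sphere at (10, 7) is not intersected at this z (|z−center|=7.250 > r=7); the r=11 cylinder at (10.5, -4) gives a regular 24-gon of circumradius 11 (constant along its height) (perimeter = 2·24·11.000·sin(180°/24) = 68.92 mm); Combining (union): only the r=11 cylinder at (10.5, -4) is present, so the union is just that shape — boundary = 68.92 mm. So its perimeter = 68.92 mm. Layer 54 is larger (72.63 vs 68.92 mm).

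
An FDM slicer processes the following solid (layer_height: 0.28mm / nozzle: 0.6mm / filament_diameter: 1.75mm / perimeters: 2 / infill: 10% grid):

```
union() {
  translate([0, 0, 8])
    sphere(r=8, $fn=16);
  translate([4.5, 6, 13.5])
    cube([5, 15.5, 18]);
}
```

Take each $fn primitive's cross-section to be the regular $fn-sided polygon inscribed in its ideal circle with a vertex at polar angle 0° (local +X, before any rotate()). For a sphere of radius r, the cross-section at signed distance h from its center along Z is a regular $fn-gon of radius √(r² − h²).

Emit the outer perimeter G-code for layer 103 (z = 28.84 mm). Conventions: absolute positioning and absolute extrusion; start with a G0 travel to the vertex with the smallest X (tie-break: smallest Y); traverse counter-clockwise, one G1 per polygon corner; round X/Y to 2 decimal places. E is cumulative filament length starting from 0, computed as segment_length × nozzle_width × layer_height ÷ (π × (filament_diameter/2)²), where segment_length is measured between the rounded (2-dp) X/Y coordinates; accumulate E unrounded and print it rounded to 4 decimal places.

G0 X4.50 Y6.00 Z28.84
G1 X9.50 Y6.00 E0.3492
G1 X9.50 Y21.50 E1.4318
G1 X4.50 Y21.50 E1.7811
G1 X4.50 Y6.00 E2.8637

At z = 28.84 mm: the sphere is not intersected at this z (|z−center|=20.840 > r=8); the 5×15.5 cube at (4.5, 6) contributes its full rectangle; Combining (union): only the 5×15.5 cube at (4.5, 6) is present, so the union is just that shape — 1 connected region. The outline is a single polygon with 4 vertices. Extrusion per mm of travel: 0.6 × 0.28 / (π × 0.875²) = 0.069846. Accumulating E over each segment gives final E = 2.8637.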